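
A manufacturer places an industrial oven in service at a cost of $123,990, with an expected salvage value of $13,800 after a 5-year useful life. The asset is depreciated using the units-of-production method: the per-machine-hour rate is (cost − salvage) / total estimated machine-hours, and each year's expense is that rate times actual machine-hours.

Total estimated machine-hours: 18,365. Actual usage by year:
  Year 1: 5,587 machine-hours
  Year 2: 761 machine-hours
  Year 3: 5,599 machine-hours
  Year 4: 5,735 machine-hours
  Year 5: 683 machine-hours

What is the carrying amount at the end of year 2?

$85,902

Depreciable base = $123,990 − $13,800 = $110,190.
Rate = $110,190 / 18,365 machine-hours = $6 per machine-hour.
Year 1: 5,587 × $6 = $33,522. Book value $90,468.
Year 2: 761 × $6 = $4,566. Book value $85,902.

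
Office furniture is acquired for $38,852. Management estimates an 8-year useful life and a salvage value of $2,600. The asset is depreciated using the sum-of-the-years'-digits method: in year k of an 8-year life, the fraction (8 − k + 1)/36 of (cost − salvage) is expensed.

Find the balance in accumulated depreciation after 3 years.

Depreciable base = $38,852 − $2,600 = $36,252.
Sum of the years' digits = 8+7+6+5+4+3+2+1 = 36.
Year 1: $36,252 × 8/36 = $8,056. Book value $30,796.
Year 2: $36,252 × 7/36 = $7,049. Book value $23,747.
Year 3: $36,252 × 6/36 = $6,042. Book value $17,705.
Accumulated through year 3 = $38,852 − $17,705 = $21,147.

$21,147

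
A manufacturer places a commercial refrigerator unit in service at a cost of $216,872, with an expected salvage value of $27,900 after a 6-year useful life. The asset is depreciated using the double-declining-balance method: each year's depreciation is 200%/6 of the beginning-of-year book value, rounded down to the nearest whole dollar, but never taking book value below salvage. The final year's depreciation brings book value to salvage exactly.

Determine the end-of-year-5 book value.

$28,560

Depreciable base = $216,872 − $27,900 = $188,972.
Year 1: ⌊$216,872 × 200%/6⌋ = $72,290. Book value $144,582.
Year 2: ⌊$144,582 × 200%/6⌋ = $48,194. Book value $96,388.
Year 3: ⌊$96,388 × 200%/6⌋ = $32,129. Book value $64,259.
Year 4: ⌊$64,259 × 200%/6⌋ = $21,419. Book value $42,840.
Year 5: ⌊$42,840 × 200%/6⌋ = $14,280. Book value $28,560.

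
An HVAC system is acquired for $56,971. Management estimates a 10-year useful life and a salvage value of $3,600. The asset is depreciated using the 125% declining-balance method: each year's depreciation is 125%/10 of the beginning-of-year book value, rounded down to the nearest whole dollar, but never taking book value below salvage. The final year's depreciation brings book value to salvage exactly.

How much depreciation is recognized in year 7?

$3,196

Depreciable base = $56,971 − $3,600 = $53,371.
Year 1: ⌊$56,971 × 125%/10⌋ = $7,121. Book value $49,850.
Year 2: ⌊$49,850 × 125%/10⌋ = $6,231. Book value $43,619.
Year 3: ⌊$43,619 × 125%/10⌋ = $5,452. Book value $38,167.
Year 4: ⌊$38,167 × 125%/10⌋ = $4,770. Book value $33,397.
Year 5: ⌊$33,397 × 125%/10⌋ = $4,174. Book value $29,223.
Year 6: ⌊$29,223 × 125%/10⌋ = $3,652. Book value $25,571.
Year 7: ⌊$25,571 × 125%/10⌋ = $3,196. Book value $22,375.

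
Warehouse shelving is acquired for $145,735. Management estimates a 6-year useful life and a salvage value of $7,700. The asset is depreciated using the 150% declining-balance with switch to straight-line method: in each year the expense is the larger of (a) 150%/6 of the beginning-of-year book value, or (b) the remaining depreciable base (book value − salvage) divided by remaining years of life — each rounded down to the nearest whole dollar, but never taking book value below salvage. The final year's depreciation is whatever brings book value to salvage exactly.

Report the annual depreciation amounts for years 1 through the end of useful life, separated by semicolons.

Depreciable base = $145,735 − $7,700 = $138,035.
Year 1: DB = ⌊$145,735 × 150%/6⌋ = $36,433; SL = ⌊$138,035/6⌋ = $23,005 → take DB $36,433. Book value $109,302.
Year 2: DB = ⌊$109,302 × 150%/6⌋ = $27,325; SL = ⌊$101,602/5⌋ = $20,320 → take DB $27,325. Book value $81,977.
Year 3: DB = ⌊$81,977 × 150%/6⌋ = $20,494; SL = ⌊$74,277/4⌋ = $18,569 → take DB $20,494. Book value $61,483.
Year 4: DB = ⌊$61,483 × 150%/6⌋ = $15,370; SL = ⌊$53,783/3⌋ = $17,927 → take SL $17,927. Book value $43,556.
Year 5: DB = ⌊$43,556 × 150%/6⌋ = $10,889; SL = ⌊$35,856/2⌋ = $17,928 → take SL $17,928. Book value $25,628.
Year 6 (final): $25,628 − $7,700 = $17,928. Book value $7,700.

$36,433; $27,325; $20,494; $17,927; $17,928; $17,928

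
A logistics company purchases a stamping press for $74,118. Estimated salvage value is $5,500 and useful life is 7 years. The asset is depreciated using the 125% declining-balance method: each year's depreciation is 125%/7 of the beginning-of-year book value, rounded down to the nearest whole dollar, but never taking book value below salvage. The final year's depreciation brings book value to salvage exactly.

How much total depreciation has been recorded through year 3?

Depreciable base = $74,118 − $5,500 = $68,618.
Year 1: ⌊$74,118 × 125%/7⌋ = $13,235. Book value $60,883.
Year 2: ⌊$60,883 × 125%/7⌋ = $10,871. Book value $50,012.
Year 3: ⌊$50,012 × 125%/7⌋ = $8,930. Book value $41,082.
Accumulated through year 3 = $74,118 − $41,082 = $33,036.

$33,036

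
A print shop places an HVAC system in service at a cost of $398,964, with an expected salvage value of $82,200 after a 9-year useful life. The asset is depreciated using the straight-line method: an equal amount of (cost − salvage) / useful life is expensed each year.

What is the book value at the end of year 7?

$152,592

Depreciable base = $398,964 − $82,200 = $316,764.
Annual expense = $316,764 / 9 = $35,196.
End of year 1: book value $363,768.
End of year 2: book value $328,572.
End of year 3: book value $293,376.
End of year 4: book value $258,180.
End of year 5: book value $222,984.
End of year 6: book value $187,788.
End of year 7: book value $152,592.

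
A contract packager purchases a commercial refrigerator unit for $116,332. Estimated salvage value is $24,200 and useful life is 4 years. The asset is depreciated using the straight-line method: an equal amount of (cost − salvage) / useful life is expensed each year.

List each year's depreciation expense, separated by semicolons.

Depreciable base = $116,332 − $24,200 = $92,132.
Annual expense = $92,132 / 4 = $23,033.
End of year 1: book value $93,299.
End of year 2: book value $70,266.
End of year 3: book value $47,233.
End of year 4: book value $24,200.

$23,033; $23,033; $23,033; $23,033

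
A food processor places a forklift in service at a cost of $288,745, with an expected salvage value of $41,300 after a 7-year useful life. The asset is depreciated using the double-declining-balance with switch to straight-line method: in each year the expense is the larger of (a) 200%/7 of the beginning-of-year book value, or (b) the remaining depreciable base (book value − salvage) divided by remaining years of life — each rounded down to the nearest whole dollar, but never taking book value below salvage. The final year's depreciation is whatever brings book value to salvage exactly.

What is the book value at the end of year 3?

$105,229

Depreciable base = $288,745 − $41,300 = $247,445.
Year 1: DB = ⌊$288,745 × 200%/7⌋ = $82,498; SL = ⌊$247,445/7⌋ = $35,349 → take DB $82,498. Book value $206,247.
Year 2: DB = ⌊$206,247 × 200%/7⌋ = $58,927; SL = ⌊$164,947/6⌋ = $27,491 → take DB $58,927. Book value $147,320.
Year 3: DB = ⌊$147,320 × 200%/7⌋ = $42,091; SL = ⌊$106,020/5⌋ = $21,204 → take DB $42,091. Book value $105,229.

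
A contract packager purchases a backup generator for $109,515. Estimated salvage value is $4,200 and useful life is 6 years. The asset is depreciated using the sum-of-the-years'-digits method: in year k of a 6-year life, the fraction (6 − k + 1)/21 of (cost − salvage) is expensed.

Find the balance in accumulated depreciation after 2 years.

$55,165

Depreciable base = $109,515 − $4,200 = $105,315.
Sum of the years' digits = 6+5+4+3+2+1 = 21.
Year 1: $105,315 × 6/21 = $30,090. Book value $79,425.
Year 2: $105,315 × 5/21 = $25,075. Book value $54,350.
Accumulated through year 2 = $109,515 − $54,350 = $55,165.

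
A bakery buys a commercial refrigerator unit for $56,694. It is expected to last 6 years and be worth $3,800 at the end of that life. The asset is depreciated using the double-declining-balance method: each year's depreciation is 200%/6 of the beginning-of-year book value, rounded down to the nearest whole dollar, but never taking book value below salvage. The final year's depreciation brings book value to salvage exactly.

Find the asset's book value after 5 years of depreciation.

$7,467

Depreciable base = $56,694 − $3,800 = $52,894.
Year 1: ⌊$56,694 × 200%/6⌋ = $18,898. Book value $37,796.
Year 2: ⌊$37,796 × 200%/6⌋ = $12,598. Book value $25,198.
Year 3: ⌊$25,198 × 200%/6⌋ = $8,399. Book value $16,799.
Year 4: ⌊$16,799 × 200%/6⌋ = $5,599. Book value $11,200.
Year 5: ⌊$11,200 × 200%/6⌋ = $3,733. Book value $7,467.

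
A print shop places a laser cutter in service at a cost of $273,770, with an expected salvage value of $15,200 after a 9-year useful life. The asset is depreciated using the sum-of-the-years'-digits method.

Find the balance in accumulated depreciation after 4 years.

$172,380

Depreciable base = $273,770 − $15,200 = $258,570.
Sum of the years' digits = 9+8+7+6+5+4+3+2+1 = 45.
Year 1: $258,570 × 9/45 = $51,714. Book value $222,056.
Year 2: $258,570 × 8/45 = $45,968. Book value $176,088.
Year 3: $258,570 × 7/45 = $40,222. Book value $135,866.
Year 4: $258,570 × 6/45 = $34,476. Book value $101,390.
Accumulated through year 4 = $273,770 − $101,390 = $172,380.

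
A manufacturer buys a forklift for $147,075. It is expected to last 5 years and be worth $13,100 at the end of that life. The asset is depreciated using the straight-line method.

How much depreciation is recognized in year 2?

Depreciable base = $147,075 − $13,100 = $133,975.
Annual expense = $133,975 / 5 = $26,795.

$26,795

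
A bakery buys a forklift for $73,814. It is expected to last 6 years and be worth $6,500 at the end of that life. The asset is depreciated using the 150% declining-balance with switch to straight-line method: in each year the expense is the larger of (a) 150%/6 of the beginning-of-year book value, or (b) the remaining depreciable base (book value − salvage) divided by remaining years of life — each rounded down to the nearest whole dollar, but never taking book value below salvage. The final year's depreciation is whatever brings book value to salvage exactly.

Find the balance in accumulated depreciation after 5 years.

Depreciable base = $73,814 − $6,500 = $67,314.
Year 1: DB = ⌊$73,814 × 150%/6⌋ = $18,453; SL = ⌊$67,314/6⌋ = $11,219 → take DB $18,453. Book value $55,361.
Year 2: DB = ⌊$55,361 × 150%/6⌋ = $13,840; SL = ⌊$48,861/5⌋ = $9,772 → take DB $13,840. Book value $41,521.
Year 3: DB = ⌊$41,521 × 150%/6⌋ = $10,380; SL = ⌊$35,021/4⌋ = $8,755 → take DB $10,380. Book value $31,141.
Year 4: DB = ⌊$31,141 × 150%/6⌋ = $7,785; SL = ⌊$24,641/3⌋ = $8,213 → take SL $8,213. Book value $22,928.
Year 5: DB = ⌊$22,928 × 150%/6⌋ = $5,732; SL = ⌊$16,428/2⌋ = $8,214 → take SL $8,214. Book value $14,714.
Accumulated through year 5 = $73,814 − $14,714 = $59,100.

$59,100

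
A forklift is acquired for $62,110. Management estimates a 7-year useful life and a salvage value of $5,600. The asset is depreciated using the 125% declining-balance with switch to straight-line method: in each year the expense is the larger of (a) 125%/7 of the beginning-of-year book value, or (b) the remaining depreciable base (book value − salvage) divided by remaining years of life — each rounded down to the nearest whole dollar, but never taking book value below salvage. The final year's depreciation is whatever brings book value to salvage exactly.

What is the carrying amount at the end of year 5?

Depreciable base = $62,110 − $5,600 = $56,510.
Year 1: DB = ⌊$62,110 × 125%/7⌋ = $11,091; SL = ⌊$56,510/7⌋ = $8,072 → take DB $11,091. Book value $51,019.
Year 2: DB = ⌊$51,019 × 125%/7⌋ = $9,110; SL = ⌊$45,419/6⌋ = $7,569 → take DB $9,110. Book value $41,909.
Year 3: DB = ⌊$41,909 × 125%/7⌋ = $7,483; SL = ⌊$36,309/5⌋ = $7,261 → take DB $7,483. Book value $34,426.
Year 4: DB = ⌊$34,426 × 125%/7⌋ = $6,147; SL = ⌊$28,826/4⌋ = $7,206 → take SL $7,206. Book value $27,220.
Year 5: DB = ⌊$27,220 × 125%/7⌋ = $4,860; SL = ⌊$21,620/3⌋ = $7,206 → take SL $7,206. Book value $20,014.

$20,014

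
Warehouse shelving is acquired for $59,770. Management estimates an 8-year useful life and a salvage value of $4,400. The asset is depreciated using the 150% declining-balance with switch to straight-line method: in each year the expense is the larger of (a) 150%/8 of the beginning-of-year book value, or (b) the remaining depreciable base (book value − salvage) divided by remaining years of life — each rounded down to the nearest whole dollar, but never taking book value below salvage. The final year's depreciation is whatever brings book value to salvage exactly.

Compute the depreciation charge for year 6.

$5,412

Depreciable base = $59,770 − $4,400 = $55,370.
Year 1: DB = ⌊$59,770 × 150%/8⌋ = $11,206; SL = ⌊$55,370/8⌋ = $6,921 → take DB $11,206. Book value $48,564.
Year 2: DB = ⌊$48,564 × 150%/8⌋ = $9,105; SL = ⌊$44,164/7⌋ = $6,309 → take DB $9,105. Book value $39,459.
Year 3: DB = ⌊$39,459 × 150%/8⌋ = $7,398; SL = ⌊$35,059/6⌋ = $5,843 → take DB $7,398. Book value $32,061.
Year 4: DB = ⌊$32,061 × 150%/8⌋ = $6,011; SL = ⌊$27,661/5⌋ = $5,532 → take DB $6,011. Book value $26,050.
Year 5: DB = ⌊$26,050 × 150%/8⌋ = $4,884; SL = ⌊$21,650/4⌋ = $5,412 → take SL $5,412. Book value $20,638.
Year 6: DB = ⌊$20,638 × 150%/8⌋ = $3,869; SL = ⌊$16,238/3⌋ = $5,412 → take SL $5,412. Book value $15,226.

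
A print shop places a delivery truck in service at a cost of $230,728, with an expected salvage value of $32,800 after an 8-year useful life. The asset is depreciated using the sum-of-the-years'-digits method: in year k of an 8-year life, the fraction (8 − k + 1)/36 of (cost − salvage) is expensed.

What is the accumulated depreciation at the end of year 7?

Depreciable base = $230,728 − $32,800 = $197,928.
Sum of the years' digits = 8+7+6+5+4+3+2+1 = 36.
Year 1: $197,928 × 8/36 = $43,984. Book value $186,744.
Year 2: $197,928 × 7/36 = $38,486. Book value $148,258.
Year 3: $197,928 × 6/36 = $32,988. Book value $115,270.
Year 4: $197,928 × 5/36 = $27,490. Book value $87,780.
Year 5: $197,928 × 4/36 = $21,992. Book value $65,788.
Year 6: $197,928 × 3/36 = $16,494. Book value $49,294.
Year 7: $197,928 × 2/36 = $10,996. Book value $38,298.
Accumulated through year 7 = $230,728 − $38,298 = $192,430.

$192,430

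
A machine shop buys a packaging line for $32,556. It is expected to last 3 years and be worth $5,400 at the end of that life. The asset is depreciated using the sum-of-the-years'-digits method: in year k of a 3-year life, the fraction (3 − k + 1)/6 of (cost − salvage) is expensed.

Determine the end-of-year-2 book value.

$9,926

Depreciable base = $32,556 − $5,400 = $27,156.
Sum of the years' digits = 3+2+1 = 6.
Year 1: $27,156 × 3/6 = $13,578. Book value $18,978.
Year 2: $27,156 × 2/6 = $9,052. Book value $9,926.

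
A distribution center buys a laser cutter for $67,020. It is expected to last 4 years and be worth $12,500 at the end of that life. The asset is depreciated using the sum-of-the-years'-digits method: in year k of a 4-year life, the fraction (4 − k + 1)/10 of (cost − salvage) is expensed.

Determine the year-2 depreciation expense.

Depreciable base = $67,020 − $12,500 = $54,520.
Sum of the years' digits = 4+3+2+1 = 10.
Year 1: $54,520 × 4/10 = $21,808. Book value $45,212.
Year 2: $54,520 × 3/10 = $16,356. Book value $28,856.

$16,356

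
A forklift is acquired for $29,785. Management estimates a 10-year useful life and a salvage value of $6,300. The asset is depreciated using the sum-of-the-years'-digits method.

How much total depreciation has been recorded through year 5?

$17,080

Depreciable base = $29,785 − $6,300 = $23,485.
Sum of the years' digits = 10+9+8+7+6+5+4+3+2+1 = 55.
Year 1: $23,485 × 10/55 = $4,270. Book value $25,515.
Year 2: $23,485 × 9/55 = $3,843. Book value $21,672.
Year 3: $23,485 × 8/55 = $3,416. Book value $18,256.
Year 4: $23,485 × 7/55 = $2,989. Book value $15,267.
Year 5: $23,485 × 6/55 = $2,562. Book value $12,705.
Accumulated through year 5 = $29,785 − $12,705 = $17,080.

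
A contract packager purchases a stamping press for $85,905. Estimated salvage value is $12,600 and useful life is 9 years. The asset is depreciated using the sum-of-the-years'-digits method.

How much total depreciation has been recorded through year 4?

$48,870

Depreciable base = $85,905 − $12,600 = $73,305.
Sum of the years' digits = 9+8+7+6+5+4+3+2+1 = 45.
Year 1: $73,305 × 9/45 = $14,661. Book value $71,244.
Year 2: $73,305 × 8/45 = $13,032. Book value $58,212.
Year 3: $73,305 × 7/45 = $11,403. Book value $46,809.
Year 4: $73,305 × 6/45 = $9,774. Book value $37,035.
Accumulated through year 4 = $85,905 − $37,035 = $48,870.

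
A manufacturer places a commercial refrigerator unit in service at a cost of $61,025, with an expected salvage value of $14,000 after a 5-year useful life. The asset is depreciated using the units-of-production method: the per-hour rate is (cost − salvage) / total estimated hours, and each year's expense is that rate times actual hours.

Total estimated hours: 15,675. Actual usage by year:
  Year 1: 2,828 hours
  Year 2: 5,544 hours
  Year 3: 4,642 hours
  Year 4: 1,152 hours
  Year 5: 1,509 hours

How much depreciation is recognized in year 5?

Depreciable base = $61,025 − $14,000 = $47,025.
Rate = $47,025 / 15,675 hours = $3 per hour.
Year 1: 2,828 × $3 = $8,484. Book value $52,541.
Year 2: 5,544 × $3 = $16,632. Book value $35,909.
Year 3: 4,642 × $3 = $13,926. Book value $21,983.
Year 4: 1,152 × $3 = $3,456. Book value $18,527.
Year 5: 1,509 × $3 = $4,527. Book value $14,000.

$4,527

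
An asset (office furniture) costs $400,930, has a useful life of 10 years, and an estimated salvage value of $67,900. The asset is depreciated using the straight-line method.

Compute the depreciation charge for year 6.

Depreciable base = $400,930 − $67,900 = $333,030.
Annual expense = $333,030 / 10 = $33,303.

$33,303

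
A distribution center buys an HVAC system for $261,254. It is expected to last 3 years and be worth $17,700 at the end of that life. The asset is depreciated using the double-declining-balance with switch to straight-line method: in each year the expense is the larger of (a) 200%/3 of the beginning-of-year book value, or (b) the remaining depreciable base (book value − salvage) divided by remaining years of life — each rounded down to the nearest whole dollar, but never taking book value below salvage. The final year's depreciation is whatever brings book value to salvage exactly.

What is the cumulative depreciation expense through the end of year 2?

Depreciable base = $261,254 − $17,700 = $243,554.
Year 1: DB = ⌊$261,254 × 200%/3⌋ = $174,169; SL = ⌊$243,554/3⌋ = $81,184 → take DB $174,169. Book value $87,085.
Year 2: DB = ⌊$87,085 × 200%/3⌋ = $58,056; SL = ⌊$69,385/2⌋ = $34,692 → take DB $58,056. Book value $29,029.
Accumulated through year 2 = $261,254 − $29,029 = $232,225.

$232,225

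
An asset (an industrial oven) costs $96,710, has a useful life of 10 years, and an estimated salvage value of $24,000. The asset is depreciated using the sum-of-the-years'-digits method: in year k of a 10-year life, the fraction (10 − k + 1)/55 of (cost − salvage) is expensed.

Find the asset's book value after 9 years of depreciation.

Depreciable base = $96,710 − $24,000 = $72,710.
Sum of the years' digits = 10+9+8+7+6+5+4+3+2+1 = 55.
Year 1: $72,710 × 10/55 = $13,220. Book value $83,490.
Year 2: $72,710 × 9/55 = $11,898. Book value $71,592.
Year 3: $72,710 × 8/55 = $10,576. Book value $61,016.
Year 4: $72,710 × 7/55 = $9,254. Book value $51,762.
Year 5: $72,710 × 6/55 = $7,932. Book value $43,830.
Year 6: $72,710 × 5/55 = $6,610. Book value $37,220.
Year 7: $72,710 × 4/55 = $5,288. Book value $31,932.
Year 8: $72,710 × 3/55 = $3,966. Book value $27,966.
Year 9: $72,710 × 2/55 = $2,644. Book value $25,322.

$25,322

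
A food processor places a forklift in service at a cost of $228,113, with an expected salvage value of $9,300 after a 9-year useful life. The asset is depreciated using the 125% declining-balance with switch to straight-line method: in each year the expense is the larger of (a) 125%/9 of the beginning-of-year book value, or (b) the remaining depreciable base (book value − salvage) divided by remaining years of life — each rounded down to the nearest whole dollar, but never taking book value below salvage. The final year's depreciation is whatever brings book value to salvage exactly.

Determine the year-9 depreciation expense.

Depreciable base = $228,113 − $9,300 = $218,813.
Year 1: DB = ⌊$228,113 × 125%/9⌋ = $31,682; SL = ⌊$218,813/9⌋ = $24,312 → take DB $31,682. Book value $196,431.
Year 2: DB = ⌊$196,431 × 125%/9⌋ = $27,282; SL = ⌊$187,131/8⌋ = $23,391 → take DB $27,282. Book value $169,149.
Year 3: DB = ⌊$169,149 × 125%/9⌋ = $23,492; SL = ⌊$159,849/7⌋ = $22,835 → take DB $23,492. Book value $145,657.
Year 4: DB = ⌊$145,657 × 125%/9⌋ = $20,230; SL = ⌊$136,357/6⌋ = $22,726 → take SL $22,726. Book value $122,931.
Year 5: DB = ⌊$122,931 × 125%/9⌋ = $17,073; SL = ⌊$113,631/5⌋ = $22,726 → take SL $22,726. Book value $100,205.
Year 6: DB = ⌊$100,205 × 125%/9⌋ = $13,917; SL = ⌊$90,905/4⌋ = $22,726 → take SL $22,726. Book value $77,479.
Year 7: DB = ⌊$77,479 × 125%/9⌋ = $10,760; SL = ⌊$68,179/3⌋ = $22,726 → take SL $22,726. Book value $54,753.
Year 8: DB = ⌊$54,753 × 125%/9⌋ = $7,604; SL = ⌊$45,453/2⌋ = $22,726 → take SL $22,726. Book value $32,027.
Year 9 (final): $32,027 − $9,300 = $22,727. Book value $9,300.

$22,727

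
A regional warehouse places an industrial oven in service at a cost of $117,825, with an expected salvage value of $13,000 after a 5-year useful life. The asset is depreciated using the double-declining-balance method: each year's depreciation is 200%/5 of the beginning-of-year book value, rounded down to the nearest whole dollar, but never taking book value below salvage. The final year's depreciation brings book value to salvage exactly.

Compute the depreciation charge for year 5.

$2,271

Depreciable base = $117,825 − $13,000 = $104,825.
Year 1: ⌊$117,825 × 200%/5⌋ = $47,130. Book value $70,695.
Year 2: ⌊$70,695 × 200%/5⌋ = $28,278. Book value $42,417.
Year 3: ⌊$42,417 × 200%/5⌋ = $16,966. Book value $25,451.
Year 4: ⌊$25,451 × 200%/5⌋ = $10,180. Book value $15,271.
Year 5 (final): $15,271 − $13,000 = $2,271. Book value $13,000.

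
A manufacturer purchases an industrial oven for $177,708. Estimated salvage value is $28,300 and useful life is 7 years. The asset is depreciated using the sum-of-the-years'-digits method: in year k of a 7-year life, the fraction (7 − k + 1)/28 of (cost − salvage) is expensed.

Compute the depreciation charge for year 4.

Depreciable base = $177,708 − $28,300 = $149,408.
Sum of the years' digits = 7+6+5+4+3+2+1 = 28.
Year 1: $149,408 × 7/28 = $37,352. Book value $140,356.
Year 2: $149,408 × 6/28 = $32,016. Book value $108,340.
Year 3: $149,408 × 5/28 = $26,680. Book value $81,660.
Year 4: $149,408 × 4/28 = $21,344. Book value $60,316.

$21,344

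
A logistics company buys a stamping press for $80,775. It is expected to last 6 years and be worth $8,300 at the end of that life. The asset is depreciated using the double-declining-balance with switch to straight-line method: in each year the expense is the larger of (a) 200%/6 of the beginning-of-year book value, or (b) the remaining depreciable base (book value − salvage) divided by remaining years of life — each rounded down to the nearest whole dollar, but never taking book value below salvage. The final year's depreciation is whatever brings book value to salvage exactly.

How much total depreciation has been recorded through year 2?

$44,875

Depreciable base = $80,775 − $8,300 = $72,475.
Year 1: DB = ⌊$80,775 × 200%/6⌋ = $26,925; SL = ⌊$72,475/6⌋ = $12,079 → take DB $26,925. Book value $53,850.
Year 2: DB = ⌊$53,850 × 200%/6⌋ = $17,950; SL = ⌊$45,550/5⌋ = $9,110 → take DB $17,950. Book value $35,900.
Accumulated through year 2 = $80,775 − $35,900 = $44,875.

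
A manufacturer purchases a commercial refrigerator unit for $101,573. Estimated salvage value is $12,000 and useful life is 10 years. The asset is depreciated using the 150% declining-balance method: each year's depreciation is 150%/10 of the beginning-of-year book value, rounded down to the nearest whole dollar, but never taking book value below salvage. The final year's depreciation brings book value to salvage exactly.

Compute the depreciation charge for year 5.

Depreciable base = $101,573 − $12,000 = $89,573.
Year 1: ⌊$101,573 × 150%/10⌋ = $15,235. Book value $86,338.
Year 2: ⌊$86,338 × 150%/10⌋ = $12,950. Book value $73,388.
Year 3: ⌊$73,388 × 150%/10⌋ = $11,008. Book value $62,380.
Year 4: ⌊$62,380 × 150%/10⌋ = $9,357. Book value $53,023.
Year 5: ⌊$53,023 × 150%/10⌋ = $7,953. Book value $45,070.

$7,953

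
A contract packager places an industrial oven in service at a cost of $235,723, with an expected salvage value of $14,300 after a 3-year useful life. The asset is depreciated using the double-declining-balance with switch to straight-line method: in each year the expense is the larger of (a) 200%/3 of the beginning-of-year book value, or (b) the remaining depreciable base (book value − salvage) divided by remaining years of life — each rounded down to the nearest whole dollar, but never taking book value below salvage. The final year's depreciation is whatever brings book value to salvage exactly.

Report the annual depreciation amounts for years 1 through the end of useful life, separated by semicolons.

Depreciable base = $235,723 − $14,300 = $221,423.
Year 1: DB = ⌊$235,723 × 200%/3⌋ = $157,148; SL = ⌊$221,423/3⌋ = $73,807 → take DB $157,148. Book value $78,575.
Year 2: DB = ⌊$78,575 × 200%/3⌋ = $52,383; SL = ⌊$64,275/2⌋ = $32,137 → take DB $52,383. Book value $26,192.
Year 3 (final): $26,192 − $14,300 = $11,892. Book value $14,300.

$157,148; $52,383; $11,892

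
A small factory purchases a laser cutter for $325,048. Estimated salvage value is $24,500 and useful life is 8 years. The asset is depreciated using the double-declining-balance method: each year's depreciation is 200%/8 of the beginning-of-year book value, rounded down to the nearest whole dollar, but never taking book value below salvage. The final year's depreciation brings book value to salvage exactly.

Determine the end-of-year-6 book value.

Depreciable base = $325,048 − $24,500 = $300,548.
Year 1: ⌊$325,048 × 200%/8⌋ = $81,262. Book value $243,786.
Year 2: ⌊$243,786 × 200%/8⌋ = $60,946. Book value $182,840.
Year 3: ⌊$182,840 × 200%/8⌋ = $45,710. Book value $137,130.
Year 4: ⌊$137,130 × 200%/8⌋ = $34,282. Book value $102,848.
Year 5: ⌊$102,848 × 200%/8⌋ = $25,712. Book value $77,136.
Year 6: ⌊$77,136 × 200%/8⌋ = $19,284. Book value $57,852.

$57,852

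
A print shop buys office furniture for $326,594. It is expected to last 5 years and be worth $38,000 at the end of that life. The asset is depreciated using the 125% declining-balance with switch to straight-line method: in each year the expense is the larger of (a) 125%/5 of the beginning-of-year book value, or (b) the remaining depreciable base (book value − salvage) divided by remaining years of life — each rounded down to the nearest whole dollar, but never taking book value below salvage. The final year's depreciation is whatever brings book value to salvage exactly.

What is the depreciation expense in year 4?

$48,570

Depreciable base = $326,594 − $38,000 = $288,594.
Year 1: DB = ⌊$326,594 × 125%/5⌋ = $81,648; SL = ⌊$288,594/5⌋ = $57,718 → take DB $81,648. Book value $244,946.
Year 2: DB = ⌊$244,946 × 125%/5⌋ = $61,236; SL = ⌊$206,946/4⌋ = $51,736 → take DB $61,236. Book value $183,710.
Year 3: DB = ⌊$183,710 × 125%/5⌋ = $45,927; SL = ⌊$145,710/3⌋ = $48,570 → take SL $48,570. Book value $135,140.
Year 4: DB = ⌊$135,140 × 125%/5⌋ = $33,785; SL = ⌊$97,140/2⌋ = $48,570 → take SL $48,570. Book value $86,570.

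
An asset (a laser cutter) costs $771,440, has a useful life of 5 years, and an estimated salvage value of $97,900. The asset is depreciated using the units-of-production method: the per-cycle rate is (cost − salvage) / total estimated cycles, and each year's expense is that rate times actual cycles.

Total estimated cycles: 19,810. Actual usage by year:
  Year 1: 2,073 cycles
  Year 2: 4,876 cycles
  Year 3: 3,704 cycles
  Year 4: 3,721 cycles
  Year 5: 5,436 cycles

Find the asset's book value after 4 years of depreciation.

Depreciable base = $771,440 − $97,900 = $673,540.
Rate = $673,540 / 19,810 cycles = $34 per cycle.
Year 1: 2,073 × $34 = $70,482. Book value $700,958.
Year 2: 4,876 × $34 = $165,784. Book value $535,174.
Year 3: 3,704 × $34 = $125,936. Book value $409,238.
Year 4: 3,721 × $34 = $126,514. Book value $282,724.

$282,724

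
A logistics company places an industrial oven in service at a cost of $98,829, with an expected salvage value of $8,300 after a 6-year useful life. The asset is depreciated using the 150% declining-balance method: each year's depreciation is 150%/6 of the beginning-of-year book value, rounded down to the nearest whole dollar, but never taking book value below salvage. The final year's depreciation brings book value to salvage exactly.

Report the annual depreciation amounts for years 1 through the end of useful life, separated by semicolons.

$24,707; $18,530; $13,898; $10,423; $7,817; $15,154

Depreciable base = $98,829 − $8,300 = $90,529.
Year 1: ⌊$98,829 × 150%/6⌋ = $24,707. Book value $74,122.
Year 2: ⌊$74,122 × 150%/6⌋ = $18,530. Book value $55,592.
Year 3: ⌊$55,592 × 150%/6⌋ = $13,898. Book value $41,694.
Year 4: ⌊$41,694 × 150%/6⌋ = $10,423. Book value $31,271.
Year 5: ⌊$31,271 × 150%/6⌋ = $7,817. Book value $23,454.
Year 6 (final): $23,454 − $8,300 = $15,154. Book value $8,300.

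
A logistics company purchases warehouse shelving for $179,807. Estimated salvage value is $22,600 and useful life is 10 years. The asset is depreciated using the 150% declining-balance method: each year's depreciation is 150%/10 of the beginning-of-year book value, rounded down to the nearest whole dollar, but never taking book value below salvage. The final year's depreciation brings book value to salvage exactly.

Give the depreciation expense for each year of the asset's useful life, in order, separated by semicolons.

Depreciable base = $179,807 − $22,600 = $157,207.
Year 1: ⌊$179,807 × 150%/10⌋ = $26,971. Book value $152,836.
Year 2: ⌊$152,836 × 150%/10⌋ = $22,925. Book value $129,911.
Year 3: ⌊$129,911 × 150%/10⌋ = $19,486. Book value $110,425.
Year 4: ⌊$110,425 × 150%/10⌋ = $16,563. Book value $93,862.
Year 5: ⌊$93,862 × 150%/10⌋ = $14,079. Book value $79,783.
Year 6: ⌊$79,783 × 150%/10⌋ = $11,967. Book value $67,816.
Year 7: ⌊$67,816 × 150%/10⌋ = $10,172. Book value $57,644.
Year 8: ⌊$57,644 × 150%/10⌋ = $8,646. Book value $48,998.
Year 9: ⌊$48,998 × 150%/10⌋ = $7,349. Book value $41,649.
Year 10 (final): $41,649 − $22,600 = $19,049. Book value $22,600.

$26,971; $22,925; $19,486; $16,563; $14,079; $11,967; $10,172; $8,646; $7,349; $19,049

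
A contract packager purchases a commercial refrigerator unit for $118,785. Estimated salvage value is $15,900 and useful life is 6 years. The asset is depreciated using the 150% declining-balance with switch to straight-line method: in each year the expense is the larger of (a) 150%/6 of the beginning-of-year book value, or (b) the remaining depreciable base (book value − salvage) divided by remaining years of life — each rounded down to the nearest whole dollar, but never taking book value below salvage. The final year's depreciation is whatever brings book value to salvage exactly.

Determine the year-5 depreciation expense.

$10,842

Depreciable base = $118,785 − $15,900 = $102,885.
Year 1: DB = ⌊$118,785 × 150%/6⌋ = $29,696; SL = ⌊$102,885/6⌋ = $17,147 → take DB $29,696. Book value $89,089.
Year 2: DB = ⌊$89,089 × 150%/6⌋ = $22,272; SL = ⌊$73,189/5⌋ = $14,637 → take DB $22,272. Book value $66,817.
Year 3: DB = ⌊$66,817 × 150%/6⌋ = $16,704; SL = ⌊$50,917/4⌋ = $12,729 → take DB $16,704. Book value $50,113.
Year 4: DB = ⌊$50,113 × 150%/6⌋ = $12,528; SL = ⌊$34,213/3⌋ = $11,404 → take DB $12,528. Book value $37,585.
Year 5: DB = ⌊$37,585 × 150%/6⌋ = $9,396; SL = ⌊$21,685/2⌋ = $10,842 → take SL $10,842. Book value $26,743.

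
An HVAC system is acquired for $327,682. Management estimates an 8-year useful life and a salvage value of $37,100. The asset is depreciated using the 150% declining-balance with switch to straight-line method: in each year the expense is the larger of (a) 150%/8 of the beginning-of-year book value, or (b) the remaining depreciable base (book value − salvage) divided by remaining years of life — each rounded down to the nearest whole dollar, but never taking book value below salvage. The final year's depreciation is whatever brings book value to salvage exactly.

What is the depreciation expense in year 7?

$26,310

Depreciable base = $327,682 − $37,100 = $290,582.
Year 1: DB = ⌊$327,682 × 150%/8⌋ = $61,440; SL = ⌊$290,582/8⌋ = $36,322 → take DB $61,440. Book value $266,242.
Year 2: DB = ⌊$266,242 × 150%/8⌋ = $49,920; SL = ⌊$229,142/7⌋ = $32,734 → take DB $49,920. Book value $216,322.
Year 3: DB = ⌊$216,322 × 150%/8⌋ = $40,560; SL = ⌊$179,222/6⌋ = $29,870 → take DB $40,560. Book value $175,762.
Year 4: DB = ⌊$175,762 × 150%/8⌋ = $32,955; SL = ⌊$138,662/5⌋ = $27,732 → take DB $32,955. Book value $142,807.
Year 5: DB = ⌊$142,807 × 150%/8⌋ = $26,776; SL = ⌊$105,707/4⌋ = $26,426 → take DB $26,776. Book value $116,031.
Year 6: DB = ⌊$116,031 × 150%/8⌋ = $21,755; SL = ⌊$78,931/3⌋ = $26,310 → take SL $26,310. Book value $89,721.
Year 7: DB = ⌊$89,721 × 150%/8⌋ = $16,822; SL = ⌊$52,621/2⌋ = $26,310 → take SL $26,310. Book value $63,411.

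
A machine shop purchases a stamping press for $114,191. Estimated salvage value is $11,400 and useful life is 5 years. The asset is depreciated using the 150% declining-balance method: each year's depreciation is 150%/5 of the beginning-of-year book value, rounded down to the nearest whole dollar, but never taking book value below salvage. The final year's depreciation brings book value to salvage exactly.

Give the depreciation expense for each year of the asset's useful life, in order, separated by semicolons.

Depreciable base = $114,191 − $11,400 = $102,791.
Year 1: ⌊$114,191 × 150%/5⌋ = $34,257. Book value $79,934.
Year 2: ⌊$79,934 × 150%/5⌋ = $23,980. Book value $55,954.
Year 3: ⌊$55,954 × 150%/5⌋ = $16,786. Book value $39,168.
Year 4: ⌊$39,168 × 150%/5⌋ = $11,750. Book value $27,418.
Year 5 (final): $27,418 − $11,400 = $16,018. Book value $11,400.

$34,257; $23,980; $16,786; $11,750; $16,018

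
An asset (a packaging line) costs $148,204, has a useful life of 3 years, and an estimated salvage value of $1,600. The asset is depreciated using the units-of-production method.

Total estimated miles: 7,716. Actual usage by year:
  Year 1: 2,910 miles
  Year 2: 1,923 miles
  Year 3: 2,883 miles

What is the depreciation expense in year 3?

Depreciable base = $148,204 − $1,600 = $146,604.
Rate = $146,604 / 7,716 miles = $19 per mile.
Year 1: 2,910 × $19 = $55,290. Book value $92,914.
Year 2: 1,923 × $19 = $36,537. Book value $56,377.
Year 3: 2,883 × $19 = $54,777. Book value $1,600.

$54,777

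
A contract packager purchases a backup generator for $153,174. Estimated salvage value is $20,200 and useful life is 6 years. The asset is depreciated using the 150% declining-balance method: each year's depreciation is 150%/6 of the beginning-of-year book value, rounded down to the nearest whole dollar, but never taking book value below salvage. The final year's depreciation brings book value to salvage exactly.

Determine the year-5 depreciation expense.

$12,116

Depreciable base = $153,174 − $20,200 = $132,974.
Year 1: ⌊$153,174 × 150%/6⌋ = $38,293. Book value $114,881.
Year 2: ⌊$114,881 × 150%/6⌋ = $28,720. Book value $86,161.
Year 3: ⌊$86,161 × 150%/6⌋ = $21,540. Book value $64,621.
Year 4: ⌊$64,621 × 150%/6⌋ = $16,155. Book value $48,466.
Year 5: ⌊$48,466 × 150%/6⌋ = $12,116. Book value $36,350.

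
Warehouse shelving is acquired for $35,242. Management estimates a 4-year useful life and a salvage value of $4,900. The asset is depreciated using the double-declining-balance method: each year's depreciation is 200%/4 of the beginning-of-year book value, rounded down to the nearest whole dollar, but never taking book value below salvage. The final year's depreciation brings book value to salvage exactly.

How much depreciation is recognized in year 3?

$3,911

Depreciable base = $35,242 − $4,900 = $30,342.
Year 1: ⌊$35,242 × 200%/4⌋ = $17,621. Book value $17,621.
Year 2: ⌊$17,621 × 200%/4⌋ = $8,810. Book value $8,811.
Year 3: ⌊$8,811 × 200%/4⌋ = $4,405, capped at $3,911. Book value $4,900.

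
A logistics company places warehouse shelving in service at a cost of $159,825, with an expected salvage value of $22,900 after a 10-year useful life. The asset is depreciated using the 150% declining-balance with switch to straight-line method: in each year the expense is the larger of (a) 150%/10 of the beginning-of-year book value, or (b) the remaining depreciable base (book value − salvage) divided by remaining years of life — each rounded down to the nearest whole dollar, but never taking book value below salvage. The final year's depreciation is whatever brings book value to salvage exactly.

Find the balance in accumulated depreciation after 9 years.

Depreciable base = $159,825 − $22,900 = $136,925.
Year 1: DB = ⌊$159,825 × 150%/10⌋ = $23,973; SL = ⌊$136,925/10⌋ = $13,692 → take DB $23,973. Book value $135,852.
Year 2: DB = ⌊$135,852 × 150%/10⌋ = $20,377; SL = ⌊$112,952/9⌋ = $12,550 → take DB $20,377. Book value $115,475.
Year 3: DB = ⌊$115,475 × 150%/10⌋ = $17,321; SL = ⌊$92,575/8⌋ = $11,571 → take DB $17,321. Book value $98,154.
Year 4: DB = ⌊$98,154 × 150%/10⌋ = $14,723; SL = ⌊$75,254/7⌋ = $10,750 → take DB $14,723. Book value $83,431.
Year 5: DB = ⌊$83,431 × 150%/10⌋ = $12,514; SL = ⌊$60,531/6⌋ = $10,088 → take DB $12,514. Book value $70,917.
Year 6: DB = ⌊$70,917 × 150%/10⌋ = $10,637; SL = ⌊$48,017/5⌋ = $9,603 → take DB $10,637. Book value $60,280.
Year 7: DB = ⌊$60,280 × 150%/10⌋ = $9,042; SL = ⌊$37,380/4⌋ = $9,345 → take SL $9,345. Book value $50,935.
Year 8: DB = ⌊$50,935 × 150%/10⌋ = $7,640; SL = ⌊$28,035/3⌋ = $9,345 → take SL $9,345. Book value $41,590.
Year 9: DB = ⌊$41,590 × 150%/10⌋ = $6,238; SL = ⌊$18,690/2⌋ = $9,345 → take SL $9,345. Book value $32,245.
Accumulated through year 9 = $159,825 − $32,245 = $127,580.

$127,580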